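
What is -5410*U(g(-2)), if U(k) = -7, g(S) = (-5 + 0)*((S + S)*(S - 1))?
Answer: 37870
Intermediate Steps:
g(S) = -10*S*(-1 + S) (g(S) = -5*2*S*(-1 + S) = -10*S*(-1 + S))
-5410*U(g(-2)) = -5410*(-7) = 37870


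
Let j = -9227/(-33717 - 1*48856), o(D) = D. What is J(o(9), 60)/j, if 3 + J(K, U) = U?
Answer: 4706661/9227 ≈ 510.10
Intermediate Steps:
J(K, U) = -3 + U
j = 9227/82573 (j = -9227/(-33717 - 48856) = -9227/(-82573) = -9227*(-1/82573) = 9227/82573 ≈ 0.11174)
J(o(9), 60)/j = (-3 + 60)/(9227/82573) = 57*(82573/9227) = 4706661/9227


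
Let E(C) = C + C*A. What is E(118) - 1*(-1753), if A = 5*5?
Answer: 4821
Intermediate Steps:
A = 25
E(C) = 26*C (E(C) = C + C*25 = C + 25*C = 26*C)
E(118) - 1*(-1753) = 26*118 - 1*(-1753) = 3068 + 1753 = 4821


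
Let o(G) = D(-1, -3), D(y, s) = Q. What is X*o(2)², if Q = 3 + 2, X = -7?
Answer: -175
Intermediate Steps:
Q = 5
D(y, s) = 5
o(G) = 5
X*o(2)² = -7*5² = -7*25 = -175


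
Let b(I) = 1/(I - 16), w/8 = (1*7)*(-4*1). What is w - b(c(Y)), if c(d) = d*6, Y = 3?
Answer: -449/2 ≈ -224.50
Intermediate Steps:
c(d) = 6*d
w = -224 (w = 8*((1*7)*(-4*1)) = 8*(7*(-4)) = 8*(-28) = -224)
b(I) = 1/(-16 + I)
w - b(c(Y)) = -224 - 1/(-16 + 6*3) = -224 - 1/(-16 + 18) = -224 - 1/2 = -224 - 1*½ = -224 - ½ = -449/2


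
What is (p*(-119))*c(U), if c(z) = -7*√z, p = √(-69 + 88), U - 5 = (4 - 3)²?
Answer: 833*√114 ≈ 8894.0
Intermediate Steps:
U = 6 (U = 5 + (4 - 3)² = 5 + 1² = 5 + 1 = 6)
p = √19 ≈ 4.3589
(p*(-119))*c(U) = (√19*(-119))*(-7*√6) = (-119*√19)*(-7*√6) = 833*√114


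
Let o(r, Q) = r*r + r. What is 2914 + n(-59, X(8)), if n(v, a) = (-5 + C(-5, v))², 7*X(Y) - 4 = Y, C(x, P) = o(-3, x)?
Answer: 2915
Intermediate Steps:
o(r, Q) = r + r² (o(r, Q) = r² + r = r + r²)
C(x, P) = 6 (C(x, P) = -3*(1 - 3) = -3*(-2) = 6)
X(Y) = 4/7 + Y/7
n(v, a) = 1 (n(v, a) = (-5 + 6)² = 1² = 1)
2914 + n(-59, X(8)) = 2914 + 1 = 2915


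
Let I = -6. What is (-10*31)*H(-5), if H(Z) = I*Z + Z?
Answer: -7750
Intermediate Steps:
H(Z) = -5*Z (H(Z) = -6*Z + Z = -5*Z)
(-10*31)*H(-5) = (-10*31)*(-5*(-5)) = -310*25 = -7750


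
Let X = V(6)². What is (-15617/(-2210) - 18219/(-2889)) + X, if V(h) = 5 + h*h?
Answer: 3606015131/2128230 ≈ 1694.4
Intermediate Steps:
V(h) = 5 + h²
X = 1681 (X = (5 + 6²)² = (5 + 36)² = 41² = 1681)
(-15617/(-2210) - 18219/(-2889)) + X = (-15617/(-2210) - 18219/(-2889)) + 1681 = (-15617*(-1/2210) - 18219*(-1/2889)) + 1681 = (15617/2210 + 6073/963) + 1681 = 28460501/2128230 + 1681 = 3606015131/2128230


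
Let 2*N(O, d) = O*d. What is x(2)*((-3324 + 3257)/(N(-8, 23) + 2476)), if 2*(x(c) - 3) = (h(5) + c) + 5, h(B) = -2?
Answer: -737/4768 ≈ -0.15457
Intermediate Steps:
N(O, d) = O*d/2 (N(O, d) = (O*d)/2 = O*d/2)
x(c) = 9/2 + c/2 (x(c) = 3 + ((-2 + c) + 5)/2 = 3 + (3 + c)/2 = 3 + (3/2 + c/2) = 9/2 + c/2)
x(2)*((-3324 + 3257)/(N(-8, 23) + 2476)) = (9/2 + (1/2)*2)*((-3324 + 3257)/((1/2)*(-8)*23 + 2476)) = (9/2 + 1)*(-67/(-92 + 2476)) = 11*(-67/2384)/2 = 11*(-67*1/2384)/2 = (11/2)*(-67/2384) = -737/4768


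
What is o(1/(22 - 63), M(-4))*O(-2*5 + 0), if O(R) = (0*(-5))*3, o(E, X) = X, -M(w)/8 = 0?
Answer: 0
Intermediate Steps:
M(w) = 0 (M(w) = -8*0 = 0)
O(R) = 0 (O(R) = 0*3 = 0)
o(1/(22 - 63), M(-4))*O(-2*5 + 0) = 0*0 = 0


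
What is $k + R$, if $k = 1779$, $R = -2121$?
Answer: $-342$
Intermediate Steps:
$k + R = 1779 - 2121 = -342$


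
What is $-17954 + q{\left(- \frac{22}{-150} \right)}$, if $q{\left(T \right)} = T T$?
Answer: $- \frac{100991129}{5625} \approx -17954.0$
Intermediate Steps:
$q{\left(T \right)} = T^{2}$
$-17954 + q{\left(- \frac{22}{-150} \right)} = -17954 + \left(- \frac{22}{-150}\right)^{2} = -17954 + \left(\left(-22\right) \left(- \frac{1}{150}\right)\right)^{2} = -17954 + \left(\frac{11}{75}\right)^{2} = -17954 + \frac{121}{5625} = - \frac{100991129}{5625}$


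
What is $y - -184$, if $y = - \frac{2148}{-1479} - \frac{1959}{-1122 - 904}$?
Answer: $\frac{186198915}{998818} \approx 186.42$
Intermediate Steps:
$y = \frac{2416403}{998818}$ ($y = \left(-2148\right) \left(- \frac{1}{1479}\right) - \frac{1959}{-2026} = \frac{716}{493} - - \frac{1959}{2026} = \frac{716}{493} + \frac{1959}{2026} = \frac{2416403}{998818} \approx 2.4193$)
$y - -184 = \frac{2416403}{998818} - -184 = \frac{2416403}{998818} + 184 = \frac{186198915}{998818}$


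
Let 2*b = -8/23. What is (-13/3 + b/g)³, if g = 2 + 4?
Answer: -27270901/328509 ≈ -83.014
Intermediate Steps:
g = 6
b = -4/23 (b = (-8/23)/2 = (-8*1/23)/2 = (½)*(-8/23) = -4/23 ≈ -0.17391)
(-13/3 + b/g)³ = (-13/3 - 4/23/6)³ = (-13*⅓ - 4/23*⅙)³ = (-13/3 - 2/69)³ = (-301/69)³ = -27270901/328509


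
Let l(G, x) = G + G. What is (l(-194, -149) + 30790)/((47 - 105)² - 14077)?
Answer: -10134/3571 ≈ -2.8379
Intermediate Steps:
l(G, x) = 2*G
(l(-194, -149) + 30790)/((47 - 105)² - 14077) = (2*(-194) + 30790)/((47 - 105)² - 14077) = (-388 + 30790)/((-58)² - 14077) = 30402/(3364 - 14077) = 30402/(-10713) = 30402*(-1/10713) = -10134/3571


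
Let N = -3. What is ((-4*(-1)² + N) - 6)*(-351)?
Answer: 4563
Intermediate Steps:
((-4*(-1)² + N) - 6)*(-351) = ((-4*(-1)² - 3) - 6)*(-351) = ((-4*1 - 3) - 6)*(-351) = ((-4 - 3) - 6)*(-351) = (-7 - 6)*(-351) = -13*(-351) = 4563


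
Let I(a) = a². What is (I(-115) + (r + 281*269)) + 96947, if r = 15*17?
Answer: 186016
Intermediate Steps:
r = 255
(I(-115) + (r + 281*269)) + 96947 = ((-115)² + (255 + 281*269)) + 96947 = (13225 + (255 + 75589)) + 96947 = (13225 + 75844) + 96947 = 89069 + 96947 = 186016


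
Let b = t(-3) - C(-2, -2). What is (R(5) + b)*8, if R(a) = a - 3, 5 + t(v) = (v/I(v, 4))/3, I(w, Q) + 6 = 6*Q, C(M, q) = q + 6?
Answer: -508/9 ≈ -56.444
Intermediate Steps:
C(M, q) = 6 + q
I(w, Q) = -6 + 6*Q
t(v) = -5 + v/54 (t(v) = -5 + (v/(-6 + 6*4))/3 = -5 + (v/(-6 + 24))*(1/3) = -5 + (v/18)*(1/3) = -5 + v/54)
R(a) = -3 + a
b = -163/18 (b = (-5 + (1/54)*(-3)) - (6 - 2) = (-5 - 1/18) - 1*4 = -91/18 - 4 = -163/18 ≈ -9.0556)
(R(5) + b)*8 = ((-3 + 5) - 163/18)*8 = (2 - 163/18)*8 = -127/18*8 = -508/9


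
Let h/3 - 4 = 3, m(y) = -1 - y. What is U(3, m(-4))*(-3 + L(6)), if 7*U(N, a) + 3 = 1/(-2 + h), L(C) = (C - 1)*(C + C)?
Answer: -24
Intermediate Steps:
L(C) = 2*C*(-1 + C) (L(C) = (-1 + C)*(2*C) = 2*C*(-1 + C))
h = 21 (h = 12 + 3*3 = 12 + 9 = 21)
U(N, a) = -8/19 (U(N, a) = -3/7 + 1/(7*(-2 + 21)) = -3/7 + (⅐)/19 = -3/7 + (⅐)*(1/19) = -3/7 + 1/133 = -8/19)
U(3, m(-4))*(-3 + L(6)) = -8*(-3 + 2*6*(-1 + 6))/19 = -8*(-3 + 2*6*5)/19 = -8*(-3 + 60)/19 = -8/19*57 = -24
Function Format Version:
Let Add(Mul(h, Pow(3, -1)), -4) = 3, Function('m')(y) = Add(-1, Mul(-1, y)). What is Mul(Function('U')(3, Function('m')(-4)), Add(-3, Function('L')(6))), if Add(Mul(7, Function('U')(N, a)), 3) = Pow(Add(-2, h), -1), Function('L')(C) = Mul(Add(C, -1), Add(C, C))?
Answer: -24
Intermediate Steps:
Function('L')(C) = Mul(2, C, Add(-1, C)) (Function('L')(C) = Mul(Add(-1, C), Mul(2, C)) = Mul(2, C, Add(-1, C)))
h = 21 (h = Add(12, Mul(3, 3)) = Add(12, 9) = 21)
Function('U')(N, a) = Rational(-8, 19) (Function('U')(N, a) = Add(Rational(-3, 7), Mul(Rational(1, 7), Pow(Add(-2, 21), -1))) = Add(Rational(-3, 7), Mul(Rational(1, 7), Pow(19, -1))) = Add(Rational(-3, 7), Mul(Rational(1, 7), Rational(1, 19))) = Add(Rational(-3, 7), Rational(1, 133)) = Rational(-8, 19))
Mul(Function('U')(3, Function('m')(-4)), Add(-3, Function('L')(6))) = Mul(Rational(-8, 19), Add(-3, Mul(2, 6, Add(-1, 6)))) = Mul(Rational(-8, 19), Add(-3, Mul(2, 6, 5))) = Mul(Rational(-8, 19), Add(-3, 60)) = Mul(Rational(-8, 19), 57) = -24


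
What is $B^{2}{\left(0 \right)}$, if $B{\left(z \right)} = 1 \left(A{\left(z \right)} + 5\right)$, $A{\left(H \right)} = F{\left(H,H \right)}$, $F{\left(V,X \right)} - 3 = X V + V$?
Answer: $64$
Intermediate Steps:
$F{\left(V,X \right)} = 3 + V + V X$ ($F{\left(V,X \right)} = 3 + \left(X V + V\right) = 3 + \left(V X + V\right) = 3 + \left(V + V X\right) = 3 + V + V X$)
$A{\left(H \right)} = 3 + H + H^{2}$ ($A{\left(H \right)} = 3 + H + H H = 3 + H + H^{2}$)
$B{\left(z \right)} = 8 + z + z^{2}$ ($B{\left(z \right)} = 1 \left(\left(3 + z + z^{2}\right) + 5\right) = 1 \left(8 + z + z^{2}\right) = 8 + z + z^{2}$)
$B^{2}{\left(0 \right)} = \left(8 + 0 + 0^{2}\right)^{2} = \left(8 + 0 + 0\right)^{2} = 8^{2} = 64$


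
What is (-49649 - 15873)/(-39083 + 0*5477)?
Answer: 65522/39083 ≈ 1.6765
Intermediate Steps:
(-49649 - 15873)/(-39083 + 0*5477) = -65522/(-39083 + 0) = -65522/(-39083) = -65522*(-1/39083) = 65522/39083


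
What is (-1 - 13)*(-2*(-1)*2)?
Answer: -56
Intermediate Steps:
(-1 - 13)*(-2*(-1)*2) = -28*2 = -14*4 = -56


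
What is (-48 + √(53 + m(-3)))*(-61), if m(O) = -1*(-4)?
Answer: 2928 - 61*√57 ≈ 2467.5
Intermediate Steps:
m(O) = 4
(-48 + √(53 + m(-3)))*(-61) = (-48 + √(53 + 4))*(-61) = (-48 + √57)*(-61) = 2928 - 61*√57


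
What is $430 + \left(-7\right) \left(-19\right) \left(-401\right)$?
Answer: $-52903$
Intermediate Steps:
$430 + \left(-7\right) \left(-19\right) \left(-401\right) = 430 + 133 \left(-401\right) = 430 - 53333 = -52903$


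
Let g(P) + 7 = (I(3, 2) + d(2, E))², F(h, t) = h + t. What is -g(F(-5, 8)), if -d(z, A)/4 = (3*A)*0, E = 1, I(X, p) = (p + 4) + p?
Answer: -57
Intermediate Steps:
I(X, p) = 4 + 2*p (I(X, p) = (4 + p) + p = 4 + 2*p)
d(z, A) = 0 (d(z, A) = -4*3*A*0 = -4*0 = 0)
g(P) = 57 (g(P) = -7 + ((4 + 2*2) + 0)² = -7 + ((4 + 4) + 0)² = -7 + (8 + 0)² = -7 + 8² = -7 + 64 = 57)
-g(F(-5, 8)) = -1*57 = -57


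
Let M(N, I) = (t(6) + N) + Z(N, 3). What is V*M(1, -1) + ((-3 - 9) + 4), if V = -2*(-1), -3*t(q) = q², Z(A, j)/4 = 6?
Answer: 18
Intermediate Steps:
Z(A, j) = 24 (Z(A, j) = 4*6 = 24)
t(q) = -q²/3
M(N, I) = 12 + N (M(N, I) = (-⅓*6² + N) + 24 = (-⅓*36 + N) + 24 = (-12 + N) + 24 = 12 + N)
V = 2
V*M(1, -1) + ((-3 - 9) + 4) = 2*(12 + 1) + ((-3 - 9) + 4) = 2*13 + (-12 + 4) = 26 - 8 = 18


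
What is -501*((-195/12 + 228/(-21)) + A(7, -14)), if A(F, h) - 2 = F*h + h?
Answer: 1923339/28 ≈ 68691.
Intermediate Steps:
A(F, h) = 2 + h + F*h (A(F, h) = 2 + (F*h + h) = 2 + (h + F*h) = 2 + h + F*h)
-501*((-195/12 + 228/(-21)) + A(7, -14)) = -501*((-195/12 + 228/(-21)) + (2 - 14 + 7*(-14))) = -501*((-195*1/12 + 228*(-1/21)) + (2 - 14 - 98)) = -501*((-65/4 - 76/7) - 110) = -501*(-759/28 - 110) = -501*(-3839/28) = 1923339/28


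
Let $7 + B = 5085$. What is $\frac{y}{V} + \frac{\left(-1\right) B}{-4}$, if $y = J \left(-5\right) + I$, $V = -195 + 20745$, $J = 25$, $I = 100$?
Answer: $\frac{521764}{411} \approx 1269.5$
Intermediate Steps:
$B = 5078$ ($B = -7 + 5085 = 5078$)
$V = 20550$
$y = -25$ ($y = 25 \left(-5\right) + 100 = -125 + 100 = -25$)
$\frac{y}{V} + \frac{\left(-1\right) B}{-4} = - \frac{25}{20550} + \frac{\left(-1\right) 5078}{-4} = \left(-25\right) \frac{1}{20550} - - \frac{2539}{2} = - \frac{1}{822} + \frac{2539}{2} = \frac{521764}{411}$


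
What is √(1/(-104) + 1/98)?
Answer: √78/364 ≈ 0.024263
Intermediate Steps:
√(1/(-104) + 1/98) = √(-1/104 + 1/98) = √(3/5096) = √78/364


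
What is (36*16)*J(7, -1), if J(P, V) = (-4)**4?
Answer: 147456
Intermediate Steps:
J(P, V) = 256
(36*16)*J(7, -1) = (36*16)*256 = 576*256 = 147456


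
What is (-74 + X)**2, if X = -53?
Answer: 16129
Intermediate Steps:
(-74 + X)**2 = (-74 - 53)**2 = (-127)**2 = 16129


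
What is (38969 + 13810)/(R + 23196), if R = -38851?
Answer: -52779/15655 ≈ -3.3714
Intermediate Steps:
(38969 + 13810)/(R + 23196) = (38969 + 13810)/(-38851 + 23196) = 52779/(-15655) = 52779*(-1/15655) = -52779/15655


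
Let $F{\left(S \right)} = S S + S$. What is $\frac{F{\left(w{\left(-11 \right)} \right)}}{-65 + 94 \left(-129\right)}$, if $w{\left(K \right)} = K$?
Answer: $- \frac{110}{12191} \approx -0.0090231$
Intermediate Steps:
$F{\left(S \right)} = S + S^{2}$ ($F{\left(S \right)} = S^{2} + S = S + S^{2}$)
$\frac{F{\left(w{\left(-11 \right)} \right)}}{-65 + 94 \left(-129\right)} = \frac{\left(-11\right) \left(1 - 11\right)}{-65 + 94 \left(-129\right)} = \frac{\left(-11\right) \left(-10\right)}{-65 - 12126} = \frac{110}{-12191} = 110 \left(- \frac{1}{12191}\right) = - \frac{110}{12191}$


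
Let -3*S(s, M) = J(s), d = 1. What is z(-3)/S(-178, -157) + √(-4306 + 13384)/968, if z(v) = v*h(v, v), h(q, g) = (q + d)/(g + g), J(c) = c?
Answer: -3/178 + √9078/968 ≈ 0.081574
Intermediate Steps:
h(q, g) = (1 + q)/(2*g) (h(q, g) = (q + 1)/(g + g) = (1 + q)/((2*g)) = (1 + q)*(1/(2*g)) = (1 + q)/(2*g))
S(s, M) = -s/3
z(v) = ½ + v/2 (z(v) = v*((1 + v)/(2*v)) = ½ + v/2)
z(-3)/S(-178, -157) + √(-4306 + 13384)/968 = (½ + (½)*(-3))/((-⅓*(-178))) + √(-4306 + 13384)/968 = (½ - 3/2)/(178/3) + √9078*(1/968) = -1*3/178 + √9078/968 = -3/178 + √9078/968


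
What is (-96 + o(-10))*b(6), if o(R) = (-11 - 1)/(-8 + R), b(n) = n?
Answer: -572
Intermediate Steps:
o(R) = -12/(-8 + R)
(-96 + o(-10))*b(6) = (-96 - 12/(-8 - 10))*6 = (-96 - 12/(-18))*6 = (-96 - 12*(-1/18))*6 = (-96 + ⅔)*6 = -286/3*6 = -572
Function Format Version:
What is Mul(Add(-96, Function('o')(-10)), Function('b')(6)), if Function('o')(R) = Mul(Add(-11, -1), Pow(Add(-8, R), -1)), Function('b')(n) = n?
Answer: -572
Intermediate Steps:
Function('o')(R) = Mul(-12, Pow(Add(-8, R), -1))
Mul(Add(-96, Function('o')(-10)), Function('b')(6)) = Mul(Add(-96, Mul(-12, Pow(Add(-8, -10), -1))), 6) = Mul(Add(-96, Mul(-12, Pow(-18, -1))), 6) = Mul(Add(-96, Mul(-12, Rational(-1, 18))), 6) = Mul(Add(-96, Rational(2, 3)), 6) = Mul(Rational(-286, 3), 6) = -572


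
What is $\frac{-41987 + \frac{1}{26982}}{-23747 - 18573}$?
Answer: $\frac{1132893233}{1141878240} \approx 0.99213$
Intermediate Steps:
$\frac{-41987 + \frac{1}{26982}}{-23747 - 18573} = \frac{-41987 + \frac{1}{26982}}{-42320} = \left(- \frac{1132893233}{26982}\right) \left(- \frac{1}{42320}\right) = \frac{1132893233}{1141878240}$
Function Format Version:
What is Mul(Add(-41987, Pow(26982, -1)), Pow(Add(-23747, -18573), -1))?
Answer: Rational(1132893233, 1141878240) ≈ 0.99213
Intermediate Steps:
Mul(Add(-41987, Pow(26982, -1)), Pow(Add(-23747, -18573), -1)) = Mul(Add(-41987, Rational(1, 26982)), Pow(-42320, -1)) = Mul(Rational(-1132893233, 26982), Rational(-1, 42320)) = Rational(1132893233, 1141878240)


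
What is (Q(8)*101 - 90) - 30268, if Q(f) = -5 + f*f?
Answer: -24399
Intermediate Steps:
Q(f) = -5 + f²
(Q(8)*101 - 90) - 30268 = ((-5 + 8²)*101 - 90) - 30268 = ((-5 + 64)*101 - 90) - 30268 = (59*101 - 90) - 30268 = (5959 - 90) - 30268 = 5869 - 30268 = -24399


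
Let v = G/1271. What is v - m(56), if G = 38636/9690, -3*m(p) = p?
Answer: 114968558/6157995 ≈ 18.670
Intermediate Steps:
m(p) = -p/3
G = 19318/4845 (G = 38636*(1/9690) = 19318/4845 ≈ 3.9872)
v = 19318/6157995 (v = (19318/4845)/1271 = (19318/4845)*(1/1271) = 19318/6157995 ≈ 0.0031371)
v - m(56) = 19318/6157995 - (-1)*56/3 = 19318/6157995 - 1*(-56/3) = 19318/6157995 + 56/3 = 114968558/6157995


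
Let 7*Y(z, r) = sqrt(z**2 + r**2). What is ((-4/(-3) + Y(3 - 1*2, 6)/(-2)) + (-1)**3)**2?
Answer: 529/1764 - sqrt(37)/21 ≈ 0.010231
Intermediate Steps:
Y(z, r) = sqrt(r**2 + z**2)/7 (Y(z, r) = sqrt(z**2 + r**2)/7 = sqrt(r**2 + z**2)/7)
((-4/(-3) + Y(3 - 1*2, 6)/(-2)) + (-1)**3)**2 = ((-4/(-3) + (sqrt(6**2 + (3 - 1*2)**2)/7)/(-2)) + (-1)**3)**2 = ((-4*(-1/3) + (sqrt(36 + (3 - 2)**2)/7)*(-1/2)) - 1)**2 = ((4/3 + (sqrt(36 + 1**2)/7)*(-1/2)) - 1)**2 = ((4/3 + (sqrt(36 + 1)/7)*(-1/2)) - 1)**2 = ((4/3 + (sqrt(37)/7)*(-1/2)) - 1)**2 = ((4/3 - sqrt(37)/14) - 1)**2 = (1/3 - sqrt(37)/14)**2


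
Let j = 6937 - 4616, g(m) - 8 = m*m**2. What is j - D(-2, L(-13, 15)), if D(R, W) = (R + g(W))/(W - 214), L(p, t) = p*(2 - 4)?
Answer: 226965/94 ≈ 2414.5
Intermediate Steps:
g(m) = 8 + m**3 (g(m) = 8 + m*m**2 = 8 + m**3)
L(p, t) = -2*p (L(p, t) = p*(-2) = -2*p)
j = 2321
D(R, W) = (8 + R + W**3)/(-214 + W) (D(R, W) = (R + (8 + W**3))/(W - 214) = (8 + R + W**3)/(-214 + W))
j - D(-2, L(-13, 15)) = 2321 - (8 - 2 + (-2*(-13))**3)/(-214 - 2*(-13)) = 2321 - (8 - 2 + 26**3)/(-214 + 26) = 2321 - (8 - 2 + 17576)/(-188) = 2321 - (-1)*17582/188 = 2321 - 1*(-8791/94) = 2321 + 8791/94 = 226965/94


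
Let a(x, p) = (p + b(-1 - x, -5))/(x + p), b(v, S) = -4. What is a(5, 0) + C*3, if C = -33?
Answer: -499/5 ≈ -99.800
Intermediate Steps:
a(x, p) = (-4 + p)/(p + x) (a(x, p) = (p - 4)/(x + p) = (-4 + p)/(p + x))
a(5, 0) + C*3 = (-4 + 0)/(0 + 5) - 33*3 = -4/5 - 99 = -499/5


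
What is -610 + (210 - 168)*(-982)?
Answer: -41854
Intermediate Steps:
-610 + (210 - 168)*(-982) = -610 + 42*(-982) = -610 - 41244 = -41854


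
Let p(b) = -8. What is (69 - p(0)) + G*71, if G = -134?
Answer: -9437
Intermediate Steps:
(69 - p(0)) + G*71 = (69 - 1*(-8)) - 134*71 = (69 + 8) - 9514 = 77 - 9514 = -9437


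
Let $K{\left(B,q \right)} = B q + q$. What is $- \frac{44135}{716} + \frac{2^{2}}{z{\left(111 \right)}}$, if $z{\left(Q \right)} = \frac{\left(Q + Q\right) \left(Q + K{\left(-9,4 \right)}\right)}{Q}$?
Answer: $- \frac{3485233}{56564} \approx -61.616$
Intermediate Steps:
$K{\left(B,q \right)} = q + B q$
$z{\left(Q \right)} = -64 + 2 Q$ ($z{\left(Q \right)} = \frac{\left(Q + Q\right) \left(Q + 4 \left(1 - 9\right)\right)}{Q} = \frac{2 Q \left(Q + 4 \left(-8\right)\right)}{Q} = \frac{2 Q \left(Q - 32\right)}{Q} = \frac{2 Q \left(-32 + Q\right)}{Q} = -64 + 2 Q$)
$- \frac{44135}{716} + \frac{2^{2}}{z{\left(111 \right)}} = - \frac{44135}{716} + \frac{2^{2}}{-64 + 2 \cdot 111} = \left(-44135\right) \frac{1}{716} + \frac{4}{-64 + 222} = - \frac{44135}{716} + \frac{4}{158} = - \frac{44135}{716} + 4 \cdot \frac{1}{158} = - \frac{44135}{716} + \frac{2}{79} = - \frac{3485233}{56564}$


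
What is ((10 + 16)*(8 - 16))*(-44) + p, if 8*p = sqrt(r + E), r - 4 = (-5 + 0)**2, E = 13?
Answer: 9152 + sqrt(42)/8 ≈ 9152.8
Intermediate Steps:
r = 29 (r = 4 + (-5 + 0)**2 = 4 + (-5)**2 = 4 + 25 = 29)
p = sqrt(42)/8 (p = sqrt(29 + 13)/8 = sqrt(42)/8 ≈ 0.81009)
((10 + 16)*(8 - 16))*(-44) + p = ((10 + 16)*(8 - 16))*(-44) + sqrt(42)/8 = (26*(-8))*(-44) + sqrt(42)/8 = -208*(-44) + sqrt(42)/8 = 9152 + sqrt(42)/8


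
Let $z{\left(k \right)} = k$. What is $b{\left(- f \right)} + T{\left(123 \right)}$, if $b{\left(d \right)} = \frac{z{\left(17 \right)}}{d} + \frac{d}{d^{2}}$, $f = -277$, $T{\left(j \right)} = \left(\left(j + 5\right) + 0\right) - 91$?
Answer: $\frac{10267}{277} \approx 37.065$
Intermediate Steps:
$T{\left(j \right)} = -86 + j$ ($T{\left(j \right)} = \left(\left(5 + j\right) + 0\right) - 91 = \left(5 + j\right) - 91 = -86 + j$)
$b{\left(d \right)} = \frac{18}{d}$ ($b{\left(d \right)} = \frac{17}{d} + \frac{d}{d^{2}} = \frac{17}{d} + \frac{1}{d} = \frac{18}{d}$)
$b{\left(- f \right)} + T{\left(123 \right)} = \frac{18}{\left(-1\right) \left(-277\right)} + \left(-86 + 123\right) = \frac{18}{277} + 37 = \frac{10267}{277}$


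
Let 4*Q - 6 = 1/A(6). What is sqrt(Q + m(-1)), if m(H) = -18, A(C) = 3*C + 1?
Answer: I*sqrt(23807)/38 ≈ 4.0604*I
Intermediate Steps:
A(C) = 1 + 3*C
Q = 115/76 (Q = 3/2 + 1/(4*(1 + 3*6)) = 3/2 + 1/(4*(1 + 18)) = 3/2 + (1/4)/19 = 3/2 + (1/4)*(1/19) = 3/2 + 1/76 = 115/76 ≈ 1.5132)
sqrt(Q + m(-1)) = sqrt(115/76 - 18) = sqrt(-1253/76) = I*sqrt(23807)/38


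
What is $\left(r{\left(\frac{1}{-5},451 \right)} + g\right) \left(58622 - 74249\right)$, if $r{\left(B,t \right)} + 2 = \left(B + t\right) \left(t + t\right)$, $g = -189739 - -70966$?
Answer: $- \frac{22490894091}{5} \approx -4.4982 \cdot 10^{9}$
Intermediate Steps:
$g = -118773$ ($g = -189739 + 70966 = -118773$)
$r{\left(B,t \right)} = -2 + 2 t \left(B + t\right)$ ($r{\left(B,t \right)} = -2 + \left(B + t\right) \left(t + t\right) = -2 + \left(B + t\right) 2 t = -2 + 2 t \left(B + t\right)$)
$\left(r{\left(\frac{1}{-5},451 \right)} + g\right) \left(58622 - 74249\right) = \left(\left(-2 + 2 \cdot 451^{2} + 2 \frac{1}{-5} \cdot 451\right) - 118773\right) \left(58622 - 74249\right) = \left(\left(-2 + 2 \cdot 203401 + 2 \left(- \frac{1}{5}\right) 451\right) - 118773\right) \left(-15627\right) = \left(\left(-2 + 406802 - \frac{902}{5}\right) - 118773\right) \left(-15627\right) = \left(\frac{2033098}{5} - 118773\right) \left(-15627\right) = \frac{1439233}{5} \left(-15627\right) = - \frac{22490894091}{5}$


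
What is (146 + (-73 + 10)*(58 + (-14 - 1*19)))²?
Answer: 2042041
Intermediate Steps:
(146 + (-73 + 10)*(58 + (-14 - 1*19)))² = (146 - 63*(58 + (-14 - 19)))² = (146 - 63*(58 - 33))² = (146 - 63*25)² = (146 - 1575)² = (-1429)² = 2042041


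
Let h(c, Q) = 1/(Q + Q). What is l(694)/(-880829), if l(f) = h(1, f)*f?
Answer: -1/1761658 ≈ -5.6765e-7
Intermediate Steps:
h(c, Q) = 1/(2*Q)
l(f) = ½ (l(f) = (1/(2*f))*f = ½)
l(694)/(-880829) = (½)/(-880829) = (½)*(-1/880829) = -1/1761658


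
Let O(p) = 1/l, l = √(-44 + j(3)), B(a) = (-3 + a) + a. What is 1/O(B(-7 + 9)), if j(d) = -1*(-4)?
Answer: 2*I*√10 ≈ 6.3246*I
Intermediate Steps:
B(a) = -3 + 2*a
j(d) = 4
l = 2*I*√10 (l = √(-44 + 4) = √(-40) = 2*I*√10 ≈ 6.3246*I)
O(p) = -I*√10/20 (O(p) = 1/(2*I*√10) = -I*√10/20)
1/O(B(-7 + 9)) = 1/(-I*√10/20) = 2*I*√10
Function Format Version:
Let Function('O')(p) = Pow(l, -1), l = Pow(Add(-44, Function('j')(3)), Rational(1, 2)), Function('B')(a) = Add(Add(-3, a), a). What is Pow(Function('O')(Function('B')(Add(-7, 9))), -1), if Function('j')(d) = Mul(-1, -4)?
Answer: Mul(2, I, Pow(10, Rational(1, 2))) ≈ Mul(6.3246, I)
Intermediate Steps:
Function('B')(a) = Add(-3, Mul(2, a))
Function('j')(d) = 4
l = Mul(2, I, Pow(10, Rational(1, 2))) (l = Pow(Add(-44, 4), Rational(1, 2)) = Pow(-40, Rational(1, 2)) = Mul(2, I, Pow(10, Rational(1, 2))) ≈ Mul(6.3246, I))
Function('O')(p) = Mul(Rational(-1, 20), I, Pow(10, Rational(1, 2))) (Function('O')(p) = Pow(Mul(2, I, Pow(10, Rational(1, 2))), -1) = Mul(Rational(-1, 20), I, Pow(10, Rational(1, 2))))
Pow(Function('O')(Function('B')(Add(-7, 9))), -1) = Pow(Mul(Rational(-1, 20), I, Pow(10, Rational(1, 2))), -1) = Mul(2, I, Pow(10, Rational(1, 2)))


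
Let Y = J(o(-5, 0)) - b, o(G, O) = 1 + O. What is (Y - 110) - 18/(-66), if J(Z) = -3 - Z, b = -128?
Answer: 157/11 ≈ 14.273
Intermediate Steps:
Y = 124 (Y = (-3 - (1 + 0)) - 1*(-128) = (-3 - 1*1) + 128 = (-3 - 1) + 128 = -4 + 128 = 124)
(Y - 110) - 18/(-66) = (124 - 110) - 18/(-66) = 14 - 18*(-1/66) = 14 + 3/11 = 157/11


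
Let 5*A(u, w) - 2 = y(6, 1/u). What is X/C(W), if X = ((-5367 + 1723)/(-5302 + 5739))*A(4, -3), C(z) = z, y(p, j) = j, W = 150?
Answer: -2733/109250 ≈ -0.025016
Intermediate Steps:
A(u, w) = ⅖ + 1/(5*u)
X = -8199/2185 (X = ((-5367 + 1723)/(-5302 + 5739))*((⅕)*(1 + 2*4)/4) = (-3644/437)*((⅕)*(¼)*(1 + 8)) = (-3644*1/437)*((⅕)*(¼)*9) = -3644/437*9/20 = -8199/2185 ≈ -3.7524)
X/C(W) = -8199/2185/150 = -8199/2185*1/150 = -2733/109250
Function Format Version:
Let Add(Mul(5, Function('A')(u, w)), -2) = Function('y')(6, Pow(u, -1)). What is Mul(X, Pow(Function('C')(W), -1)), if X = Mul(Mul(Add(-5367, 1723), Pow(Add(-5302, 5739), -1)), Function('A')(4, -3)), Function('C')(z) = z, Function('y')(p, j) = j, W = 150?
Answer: Rational(-2733, 109250) ≈ -0.025016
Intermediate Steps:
Function('A')(u, w) = Add(Rational(2, 5), Mul(Rational(1, 5), Pow(u, -1)))
X = Rational(-8199, 2185) (X = Mul(Mul(Add(-5367, 1723), Pow(Add(-5302, 5739), -1)), Mul(Rational(1, 5), Pow(4, -1), Add(1, Mul(2, 4)))) = Mul(Mul(-3644, Pow(437, -1)), Mul(Rational(1, 5), Rational(1, 4), Add(1, 8))) = Mul(Mul(-3644, Rational(1, 437)), Mul(Rational(1, 5), Rational(1, 4), 9)) = Mul(Rational(-3644, 437), Rational(9, 20)) = Rational(-8199, 2185) ≈ -3.7524)
Mul(X, Pow(Function('C')(W), -1)) = Mul(Rational(-8199, 2185), Pow(150, -1)) = Mul(Rational(-8199, 2185), Rational(1, 150)) = Rational(-2733, 109250)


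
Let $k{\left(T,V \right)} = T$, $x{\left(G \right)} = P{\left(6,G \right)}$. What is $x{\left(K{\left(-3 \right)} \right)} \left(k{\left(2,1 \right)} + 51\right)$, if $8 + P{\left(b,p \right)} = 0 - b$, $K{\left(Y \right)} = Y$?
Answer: $-742$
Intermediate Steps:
$P{\left(b,p \right)} = -8 - b$ ($P{\left(b,p \right)} = -8 + \left(0 - b\right) = -8 - b$)
$x{\left(G \right)} = -14$ ($x{\left(G \right)} = -8 - 6 = -14$)
$x{\left(K{\left(-3 \right)} \right)} \left(k{\left(2,1 \right)} + 51\right) = - 14 \left(2 + 51\right) = \left(-14\right) 53 = -742$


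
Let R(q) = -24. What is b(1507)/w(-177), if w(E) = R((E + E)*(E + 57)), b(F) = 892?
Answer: -223/6 ≈ -37.167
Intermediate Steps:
w(E) = -24
b(1507)/w(-177) = 892/(-24) = 892*(-1/24) = -223/6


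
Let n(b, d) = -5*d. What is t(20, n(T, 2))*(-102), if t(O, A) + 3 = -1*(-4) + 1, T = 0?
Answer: -204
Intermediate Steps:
t(O, A) = 2 (t(O, A) = -3 + (-1*(-4) + 1) = -3 + (4 + 1) = -3 + 5 = 2)
t(20, n(T, 2))*(-102) = 2*(-102) = -204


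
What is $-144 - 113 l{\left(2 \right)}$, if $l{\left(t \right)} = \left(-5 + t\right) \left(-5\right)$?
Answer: $-1839$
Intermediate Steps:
$l{\left(t \right)} = 25 - 5 t$
$-144 - 113 l{\left(2 \right)} = -144 - 113 \left(25 - 10\right) = -144 - 1695 = -1839$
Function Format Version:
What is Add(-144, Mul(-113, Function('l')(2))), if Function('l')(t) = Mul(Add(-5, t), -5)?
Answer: -1839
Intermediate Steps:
Function('l')(t) = Add(25, Mul(-5, t))
Add(-144, Mul(-113, Function('l')(2))) = Add(-144, Mul(-113, Add(25, Mul(-5, 2)))) = Add(-144, Mul(-113, Add(25, -10))) = Add(-144, Mul(-113, 15)) = Add(-144, -1695) = -1839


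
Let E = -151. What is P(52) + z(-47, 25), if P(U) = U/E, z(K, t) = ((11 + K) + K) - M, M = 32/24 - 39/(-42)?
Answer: -542915/6342 ≈ -85.606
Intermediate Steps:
M = 95/42 (M = 32*(1/24) - 39*(-1/42) = 4/3 + 13/14 = 95/42 ≈ 2.2619)
z(K, t) = 367/42 + 2*K (z(K, t) = ((11 + K) + K) - 1*95/42 = (11 + 2*K) - 95/42 = 367/42 + 2*K)
P(U) = -U/151 (P(U) = U/(-151) = U*(-1/151) = -U/151)
P(52) + z(-47, 25) = -1/151*52 + (367/42 + 2*(-47)) = -52/151 + (367/42 - 94) = -52/151 - 3581/42 = -542915/6342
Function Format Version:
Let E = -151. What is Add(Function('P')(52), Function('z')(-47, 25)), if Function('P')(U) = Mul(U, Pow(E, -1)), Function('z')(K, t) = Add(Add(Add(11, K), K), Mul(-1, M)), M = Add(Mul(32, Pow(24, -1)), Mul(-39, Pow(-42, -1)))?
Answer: Rational(-542915, 6342) ≈ -85.606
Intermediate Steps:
M = Rational(95, 42) (M = Add(Mul(32, Rational(1, 24)), Mul(-39, Rational(-1, 42))) = Add(Rational(4, 3), Rational(13, 14)) = Rational(95, 42) ≈ 2.2619)
Function('z')(K, t) = Add(Rational(367, 42), Mul(2, K)) (Function('z')(K, t) = Add(Add(Add(11, K), K), Mul(-1, Rational(95, 42))) = Add(Add(11, Mul(2, K)), Rational(-95, 42)) = Add(Rational(367, 42), Mul(2, K)))
Function('P')(U) = Mul(Rational(-1, 151), U) (Function('P')(U) = Mul(U, Pow(-151, -1)) = Mul(U, Rational(-1, 151)) = Mul(Rational(-1, 151), U))
Add(Function('P')(52), Function('z')(-47, 25)) = Add(Mul(Rational(-1, 151), 52), Add(Rational(367, 42), Mul(2, -47))) = Add(Rational(-52, 151), Add(Rational(367, 42), -94)) = Add(Rational(-52, 151), Rational(-3581, 42)) = Rational(-542915, 6342)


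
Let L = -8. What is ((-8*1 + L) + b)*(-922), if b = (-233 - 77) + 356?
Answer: -27660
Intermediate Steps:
b = 46 (b = -310 + 356 = 46)
((-8*1 + L) + b)*(-922) = ((-8*1 - 8) + 46)*(-922) = ((-8 - 8) + 46)*(-922) = (-16 + 46)*(-922) = 30*(-922) = -27660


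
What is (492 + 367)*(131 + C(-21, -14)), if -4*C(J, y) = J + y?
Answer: 480181/4 ≈ 1.2005e+5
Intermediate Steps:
C(J, y) = -J/4 - y/4 (C(J, y) = -(J + y)/4 = -J/4 - y/4)
(492 + 367)*(131 + C(-21, -14)) = (492 + 367)*(131 + (-¼*(-21) - ¼*(-14))) = 859*(131 + (21/4 + 7/2)) = 859*(131 + 35/4) = 859*(559/4) = 480181/4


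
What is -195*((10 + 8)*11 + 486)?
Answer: -133380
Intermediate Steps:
-195*((10 + 8)*11 + 486) = -195*(18*11 + 486) = -195*(198 + 486) = -195*684 = -133380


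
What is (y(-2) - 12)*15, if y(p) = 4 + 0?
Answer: -120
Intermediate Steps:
y(p) = 4
(y(-2) - 12)*15 = (4 - 12)*15 = -8*15 = -120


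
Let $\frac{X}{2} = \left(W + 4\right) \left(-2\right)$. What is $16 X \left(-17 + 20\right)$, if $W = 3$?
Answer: $-1344$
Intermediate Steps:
$X = -28$ ($X = 2 \left(3 + 4\right) \left(-2\right) = 2 \cdot 7 \left(-2\right) = 2 \left(-14\right) = -28$)
$16 X \left(-17 + 20\right) = 16 \left(-28\right) \left(-17 + 20\right) = \left(-448\right) 3 = -1344$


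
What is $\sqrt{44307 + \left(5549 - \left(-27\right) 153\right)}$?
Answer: $\sqrt{53987} \approx 232.35$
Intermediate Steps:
$\sqrt{44307 + \left(5549 - \left(-27\right) 153\right)} = \sqrt{44307 + \left(5549 - -4131\right)} = \sqrt{44307 + \left(5549 + 4131\right)} = \sqrt{44307 + 9680} = \sqrt{53987}$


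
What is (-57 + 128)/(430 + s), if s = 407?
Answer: 71/837 ≈ 0.084827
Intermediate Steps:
(-57 + 128)/(430 + s) = (-57 + 128)/(430 + 407) = 71/837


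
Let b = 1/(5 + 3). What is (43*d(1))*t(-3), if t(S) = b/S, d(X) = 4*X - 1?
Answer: -43/8 ≈ -5.3750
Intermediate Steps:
b = ⅛ (b = 1/8 = ⅛ ≈ 0.12500)
d(X) = -1 + 4*X
t(S) = 1/(8*S)
(43*d(1))*t(-3) = (43*(-1 + 4*1))*((⅛)/(-3)) = (43*(-1 + 4))*((⅛)*(-⅓)) = (43*3)*(-1/24) = 129*(-1/24) = -43/8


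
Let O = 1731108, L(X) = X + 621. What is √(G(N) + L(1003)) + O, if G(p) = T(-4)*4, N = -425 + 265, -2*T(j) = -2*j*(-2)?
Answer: 1731108 + 6*√46 ≈ 1.7311e+6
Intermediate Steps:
L(X) = 621 + X
T(j) = -2*j (T(j) = -(-1)*j*(-2) = -(-1)*(-2*j) = -2*j)
N = -160
G(p) = 32 (G(p) = -2*(-4)*4 = 8*4 = 32)
√(G(N) + L(1003)) + O = √(32 + (621 + 1003)) + 1731108 = √(32 + 1624) + 1731108 = √1656 + 1731108 = 6*√46 + 1731108 = 1731108 + 6*√46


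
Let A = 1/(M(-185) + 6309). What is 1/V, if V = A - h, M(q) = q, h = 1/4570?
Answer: -13993340/777 ≈ -18009.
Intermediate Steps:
h = 1/4570 ≈ 0.00021882
A = 1/6124 (A = 1/(-185 + 6309) = 1/6124 ≈ 0.00016329)
V = -777/13993340 (V = 1/6124 - 1*1/4570 = 1/6124 - 1/4570 = -777/13993340 ≈ -5.5526e-5)
1/V = 1/(-777/13993340) = -13993340/777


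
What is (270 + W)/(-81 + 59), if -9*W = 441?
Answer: -221/22 ≈ -10.045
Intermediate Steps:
W = -49 (W = -⅑*441 = -49)
(270 + W)/(-81 + 59) = (270 - 49)/(-81 + 59) = 221/(-22) = 221*(-1/22) = -221/22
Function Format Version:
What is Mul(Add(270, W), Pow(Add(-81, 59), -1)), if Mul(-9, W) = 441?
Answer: Rational(-221, 22) ≈ -10.045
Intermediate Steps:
W = -49 (W = Mul(Rational(-1, 9), 441) = -49)
Mul(Add(270, W), Pow(Add(-81, 59), -1)) = Mul(Add(270, -49), Pow(Add(-81, 59), -1)) = Mul(221, Pow(-22, -1)) = Mul(221, Rational(-1, 22)) = Rational(-221, 22)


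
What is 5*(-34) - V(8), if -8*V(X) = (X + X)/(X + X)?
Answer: -1359/8 ≈ -169.88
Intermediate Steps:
V(X) = -⅛ (V(X) = -(X + X)/(8*(X + X)) = -2*X/(8*(2*X)) = -2*X*1/(2*X)/8 = -⅛*1 = -⅛)
5*(-34) - V(8) = 5*(-34) - 1*(-⅛) = -170 + ⅛ = -1359/8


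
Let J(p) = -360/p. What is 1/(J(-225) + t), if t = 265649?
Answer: 5/1328253 ≈ 3.7643e-6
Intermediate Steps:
1/(J(-225) + t) = 1/(-360/(-225) + 265649) = 1/(-360*(-1/225) + 265649) = 1/(8/5 + 265649) = 1/(1328253/5) = 5/1328253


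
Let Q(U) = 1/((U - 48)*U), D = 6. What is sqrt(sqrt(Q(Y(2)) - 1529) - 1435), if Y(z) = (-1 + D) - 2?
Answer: sqrt(-322875 + 20*I*sqrt(193515))/15 ≈ 0.51607 + 37.885*I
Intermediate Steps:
Y(z) = 3 (Y(z) = (-1 + 6) - 2 = 5 - 2 = 3)
Q(U) = 1/(U*(-48 + U)) (Q(U) = 1/((-48 + U)*U) = 1/(U*(-48 + U)))
sqrt(sqrt(Q(Y(2)) - 1529) - 1435) = sqrt(sqrt(1/(3*(-48 + 3)) - 1529) - 1435) = sqrt(sqrt((1/3)/(-45) - 1529) - 1435) = sqrt(sqrt((1/3)*(-1/45) - 1529) - 1435) = sqrt(sqrt(-1/135 - 1529) - 1435) = sqrt(sqrt(-206416/135) - 1435) = sqrt(4*I*sqrt(193515)/45 - 1435) = sqrt(-1435 + 4*I*sqrt(193515)/45)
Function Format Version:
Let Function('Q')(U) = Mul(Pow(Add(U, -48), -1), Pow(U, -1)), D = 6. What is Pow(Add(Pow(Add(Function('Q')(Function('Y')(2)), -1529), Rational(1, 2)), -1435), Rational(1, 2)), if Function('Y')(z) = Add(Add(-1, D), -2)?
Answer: Mul(Rational(1, 15), Pow(Add(-322875, Mul(20, I, Pow(193515, Rational(1, 2)))), Rational(1, 2))) ≈ Add(0.51607, Mul(37.885, I))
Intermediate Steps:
Function('Y')(z) = 3 (Function('Y')(z) = Add(Add(-1, 6), -2) = Add(5, -2) = 3)
Function('Q')(U) = Mul(Pow(U, -1), Pow(Add(-48, U), -1)) (Function('Q')(U) = Mul(Pow(Add(-48, U), -1), Pow(U, -1)) = Mul(Pow(U, -1), Pow(Add(-48, U), -1)))
Pow(Add(Pow(Add(Function('Q')(Function('Y')(2)), -1529), Rational(1, 2)), -1435), Rational(1, 2)) = Pow(Add(Pow(Add(Mul(Pow(3, -1), Pow(Add(-48, 3), -1)), -1529), Rational(1, 2)), -1435), Rational(1, 2)) = Pow(Add(Pow(Add(Mul(Rational(1, 3), Pow(-45, -1)), -1529), Rational(1, 2)), -1435), Rational(1, 2)) = Pow(Add(Pow(Add(Mul(Rational(1, 3), Rational(-1, 45)), -1529), Rational(1, 2)), -1435), Rational(1, 2)) = Pow(Add(Pow(Add(Rational(-1, 135), -1529), Rational(1, 2)), -1435), Rational(1, 2)) = Pow(Add(Pow(Rational(-206416, 135), Rational(1, 2)), -1435), Rational(1, 2)) = Pow(Add(Mul(Rational(4, 45), I, Pow(193515, Rational(1, 2))), -1435), Rational(1, 2)) = Pow(Add(-1435, Mul(Rational(4, 45), I, Pow(193515, Rational(1, 2)))), Rational(1, 2))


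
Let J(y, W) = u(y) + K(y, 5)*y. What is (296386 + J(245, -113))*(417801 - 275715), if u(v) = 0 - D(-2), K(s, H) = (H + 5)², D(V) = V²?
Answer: 45592839852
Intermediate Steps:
K(s, H) = (5 + H)²
u(v) = -4 (u(v) = 0 - 1*(-2)² = 0 - 1*4 = 0 - 4 = -4)
J(y, W) = -4 + 100*y (J(y, W) = -4 + (5 + 5)²*y = -4 + 10²*y = -4 + 100*y)
(296386 + J(245, -113))*(417801 - 275715) = (296386 + (-4 + 100*245))*(417801 - 275715) = (296386 + (-4 + 24500))*142086 = (296386 + 24496)*142086 = 320882*142086 = 45592839852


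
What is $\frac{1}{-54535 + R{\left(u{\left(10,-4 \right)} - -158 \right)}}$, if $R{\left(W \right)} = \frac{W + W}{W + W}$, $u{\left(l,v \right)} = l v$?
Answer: $- \frac{1}{54534} \approx -1.8337 \cdot 10^{-5}$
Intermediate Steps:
$R{\left(W \right)} = 1$ ($R{\left(W \right)} = \frac{2 W}{2 W} = 2 W \frac{1}{2 W} = 1$)
$\frac{1}{-54535 + R{\left(u{\left(10,-4 \right)} - -158 \right)}} = \frac{1}{-54535 + 1} = \frac{1}{-54534} = - \frac{1}{54534}$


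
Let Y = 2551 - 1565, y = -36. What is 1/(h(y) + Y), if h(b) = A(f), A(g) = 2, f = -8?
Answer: 1/988 ≈ 0.0010121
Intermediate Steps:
Y = 986
h(b) = 2
1/(h(y) + Y) = 1/(2 + 986) = 1/988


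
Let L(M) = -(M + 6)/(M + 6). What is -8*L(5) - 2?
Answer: 6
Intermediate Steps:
L(M) = -1 (L(M) = -(6 + M)/(6 + M) = -1*1 = -1)
-8*L(5) - 2 = -8*(-1) - 2 = 8 - 2 = 6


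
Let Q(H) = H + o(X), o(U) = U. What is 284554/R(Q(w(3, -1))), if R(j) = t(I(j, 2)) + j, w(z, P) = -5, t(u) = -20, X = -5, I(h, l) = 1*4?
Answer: -142277/15 ≈ -9485.1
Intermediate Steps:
I(h, l) = 4
Q(H) = -5 + H (Q(H) = H - 5 = -5 + H)
R(j) = -20 + j
284554/R(Q(w(3, -1))) = 284554/(-20 + (-5 - 5)) = 284554/(-20 - 10) = 284554/(-30) = 284554*(-1/30) = -142277/15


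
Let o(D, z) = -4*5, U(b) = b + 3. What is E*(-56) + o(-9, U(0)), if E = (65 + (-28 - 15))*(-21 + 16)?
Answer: 6140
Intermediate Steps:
U(b) = 3 + b
o(D, z) = -20
E = -110 (E = (65 - 43)*(-5) = 22*(-5) = -110)
E*(-56) + o(-9, U(0)) = -110*(-56) - 20 = 6160 - 20 = 6140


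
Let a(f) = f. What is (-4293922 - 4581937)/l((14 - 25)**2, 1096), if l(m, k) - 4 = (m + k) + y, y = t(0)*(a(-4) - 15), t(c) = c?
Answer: -8875859/1221 ≈ -7269.3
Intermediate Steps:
y = 0 (y = 0*(-4 - 15) = 0*(-19) = 0)
l(m, k) = 4 + k + m (l(m, k) = 4 + ((m + k) + 0) = 4 + ((k + m) + 0) = 4 + (k + m) = 4 + k + m)
(-4293922 - 4581937)/l((14 - 25)**2, 1096) = (-4293922 - 4581937)/(4 + 1096 + (14 - 25)**2) = -8875859/(4 + 1096 + (-11)**2) = -8875859/(4 + 1096 + 121) = -8875859/1221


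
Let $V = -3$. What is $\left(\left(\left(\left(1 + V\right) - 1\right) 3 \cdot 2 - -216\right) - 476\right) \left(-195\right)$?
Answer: $54210$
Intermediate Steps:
$\left(\left(\left(\left(1 + V\right) - 1\right) 3 \cdot 2 - -216\right) - 476\right) \left(-195\right) = \left(\left(\left(\left(1 - 3\right) - 1\right) 3 \cdot 2 - -216\right) - 476\right) \left(-195\right) = \left(\left(\left(-2 - 1\right) 3 \cdot 2 + 216\right) - 476\right) \left(-195\right) = \left(\left(\left(-3\right) 3 \cdot 2 + 216\right) - 476\right) \left(-195\right) = \left(\left(\left(-9\right) 2 + 216\right) - 476\right) \left(-195\right) = \left(\left(-18 + 216\right) - 476\right) \left(-195\right) = \left(198 - 476\right) \left(-195\right) = \left(-278\right) \left(-195\right) = 54210$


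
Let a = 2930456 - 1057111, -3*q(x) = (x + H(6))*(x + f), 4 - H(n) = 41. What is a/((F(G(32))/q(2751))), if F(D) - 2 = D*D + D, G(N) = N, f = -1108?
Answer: -181596444265/69 ≈ -2.6318e+9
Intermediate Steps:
H(n) = -37 (H(n) = 4 - 1*41 = 4 - 41 = -37)
q(x) = -(-1108 + x)*(-37 + x)/3 (q(x) = -(x - 37)*(x - 1108)/3 = -(-37 + x)*(-1108 + x)/3 = -(-1108 + x)*(-37 + x)/3)
F(D) = 2 + D + D² (F(D) = 2 + (D*D + D) = 2 + (D² + D) = 2 + (D + D²) = 2 + D + D²)
a = 1873345
a/((F(G(32))/q(2751))) = 1873345/(((2 + 32 + 32²)/(-40996/3 - ⅓*2751² + (1145/3)*2751))) = 1873345/(((2 + 32 + 1024)/(-40996/3 - ⅓*7568001 + 1049965))) = 1873345/((1058/(-40996/3 - 2522667 + 1049965))) = 1873345/((1058/(-4459102/3))) = 1873345/((1058*(-3/4459102))) = 1873345/(-69/96937) = 1873345*(-96937/69) = -181596444265/69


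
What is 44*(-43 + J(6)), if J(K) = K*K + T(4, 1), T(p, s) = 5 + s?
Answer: -44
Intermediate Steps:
J(K) = 6 + K² (J(K) = K*K + (5 + 1) = K² + 6 = 6 + K²)
44*(-43 + J(6)) = 44*(-43 + (6 + 6²)) = 44*(-43 + (6 + 36)) = 44*(-43 + 42) = 44*(-1) = -44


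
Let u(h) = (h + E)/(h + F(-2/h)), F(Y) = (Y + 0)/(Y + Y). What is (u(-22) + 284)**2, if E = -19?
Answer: 151142436/1849 ≈ 81743.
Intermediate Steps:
F(Y) = 1/2 (F(Y) = Y/((2*Y)) = Y*(1/(2*Y)) = 1/2)
u(h) = (-19 + h)/(1/2 + h) (u(h) = (h - 19)/(h + 1/2) = (-19 + h)/(1/2 + h))
(u(-22) + 284)**2 = (2*(-19 - 22)/(1 + 2*(-22)) + 284)**2 = (2*(-41)/(1 - 44) + 284)**2 = (2*(-41)/(-43) + 284)**2 = (2*(-1/43)*(-41) + 284)**2 = (82/43 + 284)**2 = (12294/43)**2 = 151142436/1849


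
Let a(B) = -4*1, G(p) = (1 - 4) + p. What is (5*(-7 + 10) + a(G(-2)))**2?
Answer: 121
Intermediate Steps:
G(p) = -3 + p
a(B) = -4
(5*(-7 + 10) + a(G(-2)))**2 = (5*(-7 + 10) - 4)**2 = (5*3 - 4)**2 = (15 - 4)**2 = 11**2 = 121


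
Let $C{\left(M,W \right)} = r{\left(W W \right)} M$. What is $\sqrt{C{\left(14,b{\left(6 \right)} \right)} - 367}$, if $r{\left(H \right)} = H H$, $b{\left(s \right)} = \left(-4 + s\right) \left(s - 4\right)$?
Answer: $\sqrt{3217} \approx 56.719$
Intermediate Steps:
$b{\left(s \right)} = \left(-4 + s\right)^{2}$ ($b{\left(s \right)} = \left(-4 + s\right) \left(-4 + s\right) = \left(-4 + s\right)^{2}$)
$r{\left(H \right)} = H^{2}$
$C{\left(M,W \right)} = M W^{4}$ ($C{\left(M,W \right)} = \left(W W\right)^{2} M = \left(W^{2}\right)^{2} M = W^{4} M = M W^{4}$)
$\sqrt{C{\left(14,b{\left(6 \right)} \right)} - 367} = \sqrt{14 \left(\left(-4 + 6\right)^{2}\right)^{4} - 367} = \sqrt{14 \left(2^{2}\right)^{4} - 367} = \sqrt{14 \cdot 4^{4} - 367} = \sqrt{14 \cdot 256 - 367} = \sqrt{3584 - 367} = \sqrt{3217}$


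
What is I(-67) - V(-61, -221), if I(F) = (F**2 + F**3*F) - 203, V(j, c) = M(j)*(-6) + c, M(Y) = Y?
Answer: 20155262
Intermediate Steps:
V(j, c) = c - 6*j (V(j, c) = j*(-6) + c = -6*j + c = c - 6*j)
I(F) = -203 + F**2 + F**4 (I(F) = (F**2 + F**4) - 203 = -203 + F**2 + F**4)
I(-67) - V(-61, -221) = (-203 + (-67)**2 + (-67)**4) - (-221 - 6*(-61)) = (-203 + 4489 + 20151121) - (-221 + 366) = 20155407 - 1*145 = 20155407 - 145 = 20155262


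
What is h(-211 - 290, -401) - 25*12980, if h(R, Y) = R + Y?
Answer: -325402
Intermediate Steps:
h(-211 - 290, -401) - 25*12980 = ((-211 - 290) - 401) - 25*12980 = (-501 - 401) - 1*324500 = -902 - 324500 = -325402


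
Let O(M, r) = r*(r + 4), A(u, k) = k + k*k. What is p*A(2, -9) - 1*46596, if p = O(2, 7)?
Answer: -41052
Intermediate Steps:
A(u, k) = k + k**2
O(M, r) = r*(4 + r)
p = 77 (p = 7*(4 + 7) = 7*11 = 77)
p*A(2, -9) - 1*46596 = 77*(-9*(1 - 9)) - 1*46596 = 77*(-9*(-8)) - 46596 = 77*72 - 46596 = 5544 - 46596 = -41052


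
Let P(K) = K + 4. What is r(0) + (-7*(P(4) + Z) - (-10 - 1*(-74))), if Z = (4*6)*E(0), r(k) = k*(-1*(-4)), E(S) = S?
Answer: -120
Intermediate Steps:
P(K) = 4 + K
r(k) = 4*k (r(k) = k*4 = 4*k)
Z = 0 (Z = (4*6)*0 = 24*0 = 0)
r(0) + (-7*(P(4) + Z) - (-10 - 1*(-74))) = 4*0 + (-7*((4 + 4) + 0) - (-10 - 1*(-74))) = 0 + (-7*(8 + 0) - (-10 + 74)) = 0 + (-7*8 - 1*64) = 0 + (-56 - 64) = 0 - 120 = -120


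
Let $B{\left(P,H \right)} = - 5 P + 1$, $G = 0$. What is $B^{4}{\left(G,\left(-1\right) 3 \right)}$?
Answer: $1$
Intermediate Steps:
$B{\left(P,H \right)} = 1 - 5 P$
$B^{4}{\left(G,\left(-1\right) 3 \right)} = \left(1 - 0\right)^{4} = \left(1 + 0\right)^{4} = 1^{4} = 1$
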